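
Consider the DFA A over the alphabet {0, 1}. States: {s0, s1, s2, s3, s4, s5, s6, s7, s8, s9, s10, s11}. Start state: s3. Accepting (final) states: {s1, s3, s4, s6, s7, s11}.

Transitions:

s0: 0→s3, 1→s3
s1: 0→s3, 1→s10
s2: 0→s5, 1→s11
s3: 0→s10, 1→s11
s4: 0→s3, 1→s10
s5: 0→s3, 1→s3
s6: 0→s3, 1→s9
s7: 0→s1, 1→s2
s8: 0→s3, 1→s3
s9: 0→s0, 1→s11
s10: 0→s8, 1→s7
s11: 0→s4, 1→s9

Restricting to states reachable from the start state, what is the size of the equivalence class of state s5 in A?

3

Reachable states from the start: {s0,s1,s2,s3,s4,s5,s7,s8,s9,s10,s11}. Unreachable: {s6} — drop them.
P0 = {s1,s3,s4,s7,s11} | {s0,s2,s5,s8,s9,s10}.
Refine {s1,s3,s4,s7,s11} on symbol 0: members go to different blocks, giving {s1,s4,s7,s11} and {s3}.
Split {s1,s4,s7,s11} by δ(·,0) → {s1,s4} and {s7,s11}.
On input 0, block {s0,s2,s5,s8,s9,s10} splits into {s0,s5,s8} and {s2,s9,s10}.
The partition is now stable with 5 blocks: {s1,s4} | {s0,s5,s8} | {s3} | {s7,s11} | {s2,s9,s10}.
The equivalence class containing s5 is {s0,s5,s8}, of size 3.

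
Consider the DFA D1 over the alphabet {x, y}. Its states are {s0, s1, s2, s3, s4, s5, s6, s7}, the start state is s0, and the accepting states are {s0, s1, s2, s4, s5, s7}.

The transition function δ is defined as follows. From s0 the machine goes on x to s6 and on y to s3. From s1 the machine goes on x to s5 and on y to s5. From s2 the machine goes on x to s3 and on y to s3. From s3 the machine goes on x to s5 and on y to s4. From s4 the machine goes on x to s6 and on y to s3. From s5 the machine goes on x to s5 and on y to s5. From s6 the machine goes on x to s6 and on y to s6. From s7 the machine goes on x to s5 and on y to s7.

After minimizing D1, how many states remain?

4

States {s1,s2,s7} cannot be reached from the start state, so discard them.
Start with accepting vs non-accepting: {s0,s4,s5} | {s3,s6}.
Refine {s0,s4,s5} on symbol x: members go to different blocks, giving {s0,s4} and {s5}.
Refine {s3,s6} on symbol x: members go to different blocks, giving {s3} and {s6}.
No further refinement is possible. Final partition (4 blocks): {s0,s4} | {s3} | {s5} | {s6}.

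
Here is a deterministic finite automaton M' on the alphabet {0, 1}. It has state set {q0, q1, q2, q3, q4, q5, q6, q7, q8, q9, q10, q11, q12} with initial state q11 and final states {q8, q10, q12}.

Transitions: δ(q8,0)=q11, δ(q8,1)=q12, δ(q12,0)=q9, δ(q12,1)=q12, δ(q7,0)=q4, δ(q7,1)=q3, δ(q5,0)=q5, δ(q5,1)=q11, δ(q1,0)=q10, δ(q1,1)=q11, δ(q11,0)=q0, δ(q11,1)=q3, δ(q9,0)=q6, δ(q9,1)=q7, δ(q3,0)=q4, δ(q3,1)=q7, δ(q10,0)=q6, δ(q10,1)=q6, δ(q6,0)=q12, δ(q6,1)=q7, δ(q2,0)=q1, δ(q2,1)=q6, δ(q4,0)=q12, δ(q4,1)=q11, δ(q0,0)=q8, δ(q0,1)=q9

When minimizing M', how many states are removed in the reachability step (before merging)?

Starting at q11 and following transitions, the reachable set is {q0, q3, q4, q6, q7, q8, q9, q11, q12}. That leaves q1, q2, q5, q10 unreachable — 4 in total.

4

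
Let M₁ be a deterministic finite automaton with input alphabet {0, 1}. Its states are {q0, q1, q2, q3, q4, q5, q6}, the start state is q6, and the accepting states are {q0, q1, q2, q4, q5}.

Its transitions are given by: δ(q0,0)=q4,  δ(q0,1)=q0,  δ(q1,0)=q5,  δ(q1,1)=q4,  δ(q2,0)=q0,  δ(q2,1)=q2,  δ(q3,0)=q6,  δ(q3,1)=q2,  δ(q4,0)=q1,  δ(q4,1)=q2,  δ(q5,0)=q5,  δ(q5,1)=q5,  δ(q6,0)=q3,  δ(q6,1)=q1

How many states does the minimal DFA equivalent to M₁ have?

All states are reachable from the start state.
P0 = {q0,q1,q2,q4,q5} | {q3,q6}.
No further refinement is possible. Final partition (2 blocks): {q0,q1,q2,q4,q5} | {q3,q6}.

2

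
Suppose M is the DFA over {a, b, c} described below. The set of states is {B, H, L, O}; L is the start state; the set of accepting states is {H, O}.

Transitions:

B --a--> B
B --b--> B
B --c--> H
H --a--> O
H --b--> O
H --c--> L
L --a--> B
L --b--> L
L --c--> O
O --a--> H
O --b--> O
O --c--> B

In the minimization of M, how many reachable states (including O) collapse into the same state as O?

2

All states are reachable from the start state.
Start with accepting vs non-accepting: {H,O} | {B,L}.
The partition is now stable with 2 blocks: {H,O} | {B,L}.
The equivalence class containing O is {H,O}, of size 2.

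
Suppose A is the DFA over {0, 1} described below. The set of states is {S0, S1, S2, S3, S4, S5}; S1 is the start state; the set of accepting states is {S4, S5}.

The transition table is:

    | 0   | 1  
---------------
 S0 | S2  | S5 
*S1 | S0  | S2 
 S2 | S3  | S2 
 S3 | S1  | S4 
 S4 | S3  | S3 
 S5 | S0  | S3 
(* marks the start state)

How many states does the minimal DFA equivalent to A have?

3

All states are reachable from the start state.
Initial partition by acceptance: {S4,S5} | {S0,S1,S2,S3}.
Split {S0,S1,S2,S3} by δ(·,1) → {S0,S3} and {S1,S2}.
No further refinement is possible. Final partition (3 blocks): {S4,S5} | {S0,S3} | {S1,S2}.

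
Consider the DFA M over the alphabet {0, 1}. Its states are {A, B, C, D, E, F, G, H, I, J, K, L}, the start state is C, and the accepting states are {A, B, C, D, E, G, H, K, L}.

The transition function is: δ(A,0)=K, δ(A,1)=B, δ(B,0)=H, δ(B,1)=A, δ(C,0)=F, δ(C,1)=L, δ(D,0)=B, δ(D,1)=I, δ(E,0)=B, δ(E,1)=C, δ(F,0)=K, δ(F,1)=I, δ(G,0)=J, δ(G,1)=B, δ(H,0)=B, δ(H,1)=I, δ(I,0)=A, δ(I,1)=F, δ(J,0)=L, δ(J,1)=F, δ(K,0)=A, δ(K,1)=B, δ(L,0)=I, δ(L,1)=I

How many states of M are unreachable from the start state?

BFS from C reaches {A, B, C, F, H, I, K, L}; the 4 state(s) D, E, G, J are never visited.

4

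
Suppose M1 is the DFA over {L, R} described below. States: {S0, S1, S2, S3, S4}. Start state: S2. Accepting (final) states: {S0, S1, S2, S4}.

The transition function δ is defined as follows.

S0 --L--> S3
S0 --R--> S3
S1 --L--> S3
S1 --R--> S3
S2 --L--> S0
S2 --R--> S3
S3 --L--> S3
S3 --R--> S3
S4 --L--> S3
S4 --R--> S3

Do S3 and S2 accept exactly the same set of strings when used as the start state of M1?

Reachable states from the start: {S0,S2,S3}. Unreachable: {S1,S4} — drop them.
Initial partition by acceptance: {S0,S2} | {S3}.
Refine {S0,S2} on symbol L: members go to different blocks, giving {S0} and {S2}.
Stable partition: {S0} | {S3} | {S2} — 3 equivalence classes.
S3 and S2 end up in different blocks, so they are distinguishable. For instance, the string 'ε' is accepted from only S2.

No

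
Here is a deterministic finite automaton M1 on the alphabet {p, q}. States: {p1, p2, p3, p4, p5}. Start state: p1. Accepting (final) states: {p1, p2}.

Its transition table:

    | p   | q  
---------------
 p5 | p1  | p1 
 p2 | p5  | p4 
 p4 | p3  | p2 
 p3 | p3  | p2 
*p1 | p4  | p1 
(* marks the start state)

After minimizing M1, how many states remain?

4

All states are reachable from the start state.
P0 = {p1,p2} | {p3,p4,p5}.
On input q, block {p1,p2} splits into {p1} and {p2}.
On input p, block {p3,p4,p5} splits into {p3,p4} and {p5}.
No further refinement is possible. Final partition (4 blocks): {p1} | {p3,p4} | {p2} | {p5}.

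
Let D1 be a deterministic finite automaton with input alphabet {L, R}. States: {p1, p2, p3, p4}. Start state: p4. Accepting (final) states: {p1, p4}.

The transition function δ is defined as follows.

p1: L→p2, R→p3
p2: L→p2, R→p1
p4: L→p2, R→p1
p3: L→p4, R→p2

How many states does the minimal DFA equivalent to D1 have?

Initial partition by acceptance: {p1,p4} | {p2,p3}.
Refine {p1,p4} on symbol R: members go to different blocks, giving {p1} and {p4}.
Split {p2,p3} by δ(·,L) → {p2} and {p3}.
No further refinement is possible. Final partition (4 blocks): {p1} | {p2} | {p4} | {p3}.

4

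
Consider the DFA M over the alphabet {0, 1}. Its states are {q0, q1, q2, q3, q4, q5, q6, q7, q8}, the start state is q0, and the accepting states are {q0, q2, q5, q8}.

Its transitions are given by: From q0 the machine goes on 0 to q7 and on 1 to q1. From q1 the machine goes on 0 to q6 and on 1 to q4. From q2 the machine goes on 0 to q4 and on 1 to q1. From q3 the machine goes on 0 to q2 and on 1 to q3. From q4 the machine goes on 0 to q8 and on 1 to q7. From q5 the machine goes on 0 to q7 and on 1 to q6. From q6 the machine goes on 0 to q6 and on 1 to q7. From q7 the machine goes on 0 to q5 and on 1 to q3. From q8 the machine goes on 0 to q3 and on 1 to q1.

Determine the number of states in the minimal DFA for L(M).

3

Every state is reachable, so we keep all 9.
Initial partition by acceptance: {q0,q2,q5,q8} | {q1,q3,q4,q6,q7}.
Refine {q1,q3,q4,q6,q7} on symbol 0: members go to different blocks, giving {q3,q4,q7} and {q1,q6}.
The partition is now stable with 3 blocks: {q0,q2,q5,q8} | {q3,q4,q7} | {q1,q6}.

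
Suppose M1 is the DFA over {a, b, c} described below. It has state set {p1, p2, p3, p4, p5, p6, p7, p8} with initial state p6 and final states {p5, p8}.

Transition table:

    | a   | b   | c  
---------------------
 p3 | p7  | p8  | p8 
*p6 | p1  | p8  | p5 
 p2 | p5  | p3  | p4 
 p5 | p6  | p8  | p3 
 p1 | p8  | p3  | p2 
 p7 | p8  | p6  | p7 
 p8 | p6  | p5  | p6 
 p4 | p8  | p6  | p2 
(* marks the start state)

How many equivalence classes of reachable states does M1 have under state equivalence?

All states are reachable from the start state.
Start with accepting vs non-accepting: {p5,p8} | {p1,p2,p3,p4,p6,p7}.
Split {p1,p2,p3,p4,p6,p7} by δ(·,a) → {p1,p2,p4,p7} and {p3,p6}.
No further refinement is possible. Final partition (3 blocks): {p5,p8} | {p1,p2,p4,p7} | {p3,p6}.

3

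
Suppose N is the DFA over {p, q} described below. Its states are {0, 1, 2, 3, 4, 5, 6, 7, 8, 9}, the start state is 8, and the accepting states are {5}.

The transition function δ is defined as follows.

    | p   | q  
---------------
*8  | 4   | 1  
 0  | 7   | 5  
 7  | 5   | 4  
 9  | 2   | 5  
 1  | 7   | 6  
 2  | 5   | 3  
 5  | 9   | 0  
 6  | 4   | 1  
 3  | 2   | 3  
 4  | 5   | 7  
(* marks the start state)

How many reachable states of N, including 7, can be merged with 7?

2

All states are reachable from the start state.
P0 = {5} | {0,1,2,3,4,6,7,8,9}.
Refine {0,1,2,3,4,6,7,8,9} on symbol p: members go to different blocks, giving {0,1,3,6,8,9} and {2,4,7}.
Split {0,1,3,6,8,9} by δ(·,q) → {1,3,6,8} and {0,9}.
Refine {2,4,7} on symbol q: members go to different blocks, giving {4,7} and {2}.
Refine {1,3,6,8} on symbol p: members go to different blocks, giving {1,6,8} and {3}.
Refine {0,9} on symbol p: members go to different blocks, giving {0} and {9}.
Stable partition: {5} | {1,6,8} | {4,7} | {0} | {2} | {3} | {9} — 7 equivalence classes.
State 7 belongs to the block {4,7}, which has 2 states.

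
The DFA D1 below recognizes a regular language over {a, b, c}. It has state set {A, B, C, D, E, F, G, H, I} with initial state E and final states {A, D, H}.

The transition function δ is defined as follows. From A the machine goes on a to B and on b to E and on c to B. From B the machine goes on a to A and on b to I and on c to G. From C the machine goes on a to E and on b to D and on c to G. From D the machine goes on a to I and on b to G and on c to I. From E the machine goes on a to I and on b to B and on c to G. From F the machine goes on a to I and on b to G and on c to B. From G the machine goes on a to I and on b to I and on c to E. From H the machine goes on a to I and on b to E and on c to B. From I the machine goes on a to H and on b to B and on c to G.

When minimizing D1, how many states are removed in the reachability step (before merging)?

3

BFS from E reaches {A, B, E, G, H, I}; the 3 state(s) C, D, F are never visited.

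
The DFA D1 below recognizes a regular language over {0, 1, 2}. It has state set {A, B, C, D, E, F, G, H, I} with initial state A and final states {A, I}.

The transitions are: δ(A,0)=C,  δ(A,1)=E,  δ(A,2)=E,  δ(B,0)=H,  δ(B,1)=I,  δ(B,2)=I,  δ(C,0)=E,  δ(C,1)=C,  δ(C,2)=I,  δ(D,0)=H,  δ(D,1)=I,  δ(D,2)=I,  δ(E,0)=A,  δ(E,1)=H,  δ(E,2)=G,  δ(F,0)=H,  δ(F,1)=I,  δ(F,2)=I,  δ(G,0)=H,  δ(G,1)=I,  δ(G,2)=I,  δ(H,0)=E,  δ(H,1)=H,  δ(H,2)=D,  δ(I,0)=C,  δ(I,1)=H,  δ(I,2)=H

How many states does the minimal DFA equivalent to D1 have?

First remove the unreachable states {B,F}; 7 states remain.
Start with accepting vs non-accepting: {A,I} | {C,D,E,G,H}.
Split {C,D,E,G,H} by δ(·,0) → {C,D,G,H} and {E}.
Refine {A,I} on symbol 1: members go to different blocks, giving {A} and {I}.
Refine {C,D,G,H} on symbol 0: members go to different blocks, giving {C,H} and {D,G}.
Split {C,H} by δ(·,2) → {C} and {H}.
The partition is now stable with 6 blocks: {A} | {C} | {E} | {I} | {D,G} | {H}.

6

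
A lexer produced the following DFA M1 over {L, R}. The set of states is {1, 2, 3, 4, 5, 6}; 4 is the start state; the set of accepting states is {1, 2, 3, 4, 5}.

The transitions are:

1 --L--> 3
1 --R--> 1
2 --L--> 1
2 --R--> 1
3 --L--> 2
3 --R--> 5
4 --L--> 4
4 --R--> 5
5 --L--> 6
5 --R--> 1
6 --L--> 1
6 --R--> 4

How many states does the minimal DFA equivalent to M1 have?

Initial partition by acceptance: {1,2,3,4,5} | {6}.
On input L, block {1,2,3,4,5} splits into {1,2,3,4} and {5}.
On input R, block {1,2,3,4} splits into {1,2} and {3,4}.
Refine {1,2} on symbol L: members go to different blocks, giving {1} and {2}.
Split {3,4} by δ(·,L) → {3} and {4}.
No further refinement is possible. Final partition (6 blocks): {1} | {6} | {5} | {3} | {2} | {4}.

6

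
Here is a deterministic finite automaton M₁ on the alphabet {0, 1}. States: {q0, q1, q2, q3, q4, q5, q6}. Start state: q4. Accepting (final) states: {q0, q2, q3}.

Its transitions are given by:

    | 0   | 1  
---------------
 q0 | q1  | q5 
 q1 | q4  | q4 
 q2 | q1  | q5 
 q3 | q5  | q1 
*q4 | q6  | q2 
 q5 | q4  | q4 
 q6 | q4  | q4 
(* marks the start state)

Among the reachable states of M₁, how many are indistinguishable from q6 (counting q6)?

Reachable states from the start: {q1,q2,q4,q5,q6}. Unreachable: {q0,q3} — drop them.
P0 = {q2} | {q1,q4,q5,q6}.
On input 1, block {q1,q4,q5,q6} splits into {q1,q5,q6} and {q4}.
Stable partition: {q2} | {q1,q5,q6} | {q4} — 3 equivalence classes.
State q6 belongs to the block {q1,q5,q6}, which has 3 states.

3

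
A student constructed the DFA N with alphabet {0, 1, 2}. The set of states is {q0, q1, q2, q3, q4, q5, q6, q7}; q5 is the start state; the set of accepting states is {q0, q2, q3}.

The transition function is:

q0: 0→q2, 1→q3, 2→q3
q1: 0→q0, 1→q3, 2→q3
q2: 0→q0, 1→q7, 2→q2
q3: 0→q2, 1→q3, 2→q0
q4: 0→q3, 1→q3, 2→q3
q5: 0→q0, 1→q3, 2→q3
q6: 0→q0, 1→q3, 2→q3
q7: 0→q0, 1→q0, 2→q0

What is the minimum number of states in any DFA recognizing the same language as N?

States {q1,q4,q6} cannot be reached from the start state, so discard them.
P0 = {q0,q2,q3} | {q5,q7}.
Refine {q0,q2,q3} on symbol 1: members go to different blocks, giving {q0,q3} and {q2}.
No further refinement is possible. Final partition (3 blocks): {q0,q3} | {q5,q7} | {q2}.

3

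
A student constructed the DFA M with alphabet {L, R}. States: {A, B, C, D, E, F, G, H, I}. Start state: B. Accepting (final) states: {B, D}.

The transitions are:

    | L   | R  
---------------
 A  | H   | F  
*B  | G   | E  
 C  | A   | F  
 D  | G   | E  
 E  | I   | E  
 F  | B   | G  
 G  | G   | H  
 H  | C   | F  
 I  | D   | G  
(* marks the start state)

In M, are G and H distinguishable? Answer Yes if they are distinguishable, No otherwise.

Yes

Every state is reachable, so we keep all 9.
P0 = {B,D} | {A,C,E,F,G,H,I}.
On input L, block {A,C,E,F,G,H,I} splits into {A,C,E,G,H} and {F,I}.
Split {A,C,E,G,H} by δ(·,L) → {A,C,G,H} and {E}.
On input R, block {A,C,G,H} splits into {A,C,H} and {G}.
The partition is now stable with 5 blocks: {B,D} | {A,C,H} | {F,I} | {E} | {G}.
G and H end up in different blocks, so they are distinguishable. For instance, the string 'RL' is accepted from only H.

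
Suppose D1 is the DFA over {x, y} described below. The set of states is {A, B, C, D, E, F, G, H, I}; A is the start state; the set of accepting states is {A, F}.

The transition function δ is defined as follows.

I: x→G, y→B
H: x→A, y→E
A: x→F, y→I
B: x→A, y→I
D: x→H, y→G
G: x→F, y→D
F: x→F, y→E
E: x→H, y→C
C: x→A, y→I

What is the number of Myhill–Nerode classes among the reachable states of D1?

3

Every state is reachable, so we keep all 9.
Start with accepting vs non-accepting: {A,F} | {B,C,D,E,G,H,I}.
Refine {B,C,D,E,G,H,I} on symbol x: members go to different blocks, giving {B,C,G,H} and {D,E,I}.
No further refinement is possible. Final partition (3 blocks): {A,F} | {B,C,G,H} | {D,E,I}.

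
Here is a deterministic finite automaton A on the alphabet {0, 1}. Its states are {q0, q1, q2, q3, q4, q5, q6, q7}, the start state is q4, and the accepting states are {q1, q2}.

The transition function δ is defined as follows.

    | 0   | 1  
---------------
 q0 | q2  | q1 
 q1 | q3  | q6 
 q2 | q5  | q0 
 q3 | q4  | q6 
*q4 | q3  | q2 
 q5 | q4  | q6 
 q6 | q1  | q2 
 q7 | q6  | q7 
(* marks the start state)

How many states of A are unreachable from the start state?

Starting at q4 and following transitions, the reachable set is {q0, q1, q2, q3, q4, q5, q6}. That leaves q7 unreachable — 1 in total.

1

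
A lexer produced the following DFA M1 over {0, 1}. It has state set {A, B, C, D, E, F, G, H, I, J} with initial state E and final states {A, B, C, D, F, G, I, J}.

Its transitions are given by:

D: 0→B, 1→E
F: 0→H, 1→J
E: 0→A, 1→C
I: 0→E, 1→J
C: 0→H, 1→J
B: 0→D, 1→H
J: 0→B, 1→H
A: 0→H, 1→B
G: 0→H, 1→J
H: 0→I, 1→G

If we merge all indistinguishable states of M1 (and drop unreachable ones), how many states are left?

3

First remove the unreachable states {F}; 9 states remain.
Initial partition by acceptance: {A,B,C,D,G,I,J} | {E,H}.
On input 0, block {A,B,C,D,G,I,J} splits into {A,C,G,I} and {B,D,J}.
No further refinement is possible. Final partition (3 blocks): {A,C,G,I} | {E,H} | {B,D,J}.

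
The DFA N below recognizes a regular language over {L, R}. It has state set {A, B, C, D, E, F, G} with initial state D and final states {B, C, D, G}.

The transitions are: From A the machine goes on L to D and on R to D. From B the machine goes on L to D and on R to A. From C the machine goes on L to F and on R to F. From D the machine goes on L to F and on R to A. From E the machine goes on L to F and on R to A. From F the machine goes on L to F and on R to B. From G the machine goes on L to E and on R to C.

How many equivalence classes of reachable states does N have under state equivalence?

Reachable states from the start: {A,B,D,F}. Unreachable: {C,E,G} — drop them.
Start with accepting vs non-accepting: {B,D} | {A,F}.
Refine {B,D} on symbol L: members go to different blocks, giving {B} and {D}.
On input L, block {A,F} splits into {A} and {F}.
Stable partition: {B} | {A} | {D} | {F} — 4 equivalence classes.

4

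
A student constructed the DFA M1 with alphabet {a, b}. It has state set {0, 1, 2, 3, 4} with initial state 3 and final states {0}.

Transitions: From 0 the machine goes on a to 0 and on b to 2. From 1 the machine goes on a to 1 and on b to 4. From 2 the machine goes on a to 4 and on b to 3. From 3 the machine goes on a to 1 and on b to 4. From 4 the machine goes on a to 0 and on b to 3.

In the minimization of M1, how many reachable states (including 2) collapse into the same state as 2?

1

Start with accepting vs non-accepting: {0} | {1,2,3,4}.
Split {1,2,3,4} by δ(·,a) → {1,2,3} and {4}.
Refine {1,2,3} on symbol a: members go to different blocks, giving {1,3} and {2}.
The partition is now stable with 4 blocks: {0} | {1,3} | {4} | {2}.
State 2 belongs to the block {2}, which has 1 states.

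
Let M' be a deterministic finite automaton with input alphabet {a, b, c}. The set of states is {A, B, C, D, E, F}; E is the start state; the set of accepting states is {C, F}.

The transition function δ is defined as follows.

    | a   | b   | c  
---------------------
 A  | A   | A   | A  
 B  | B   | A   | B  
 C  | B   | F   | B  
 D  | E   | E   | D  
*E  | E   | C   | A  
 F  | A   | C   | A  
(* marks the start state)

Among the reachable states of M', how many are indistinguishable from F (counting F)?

States {D} cannot be reached from the start state, so discard them.
Initial partition by acceptance: {C,F} | {A,B,E}.
Split {A,B,E} by δ(·,b) → {A,B} and {E}.
The partition is now stable with 3 blocks: {C,F} | {A,B} | {E}.
The equivalence class containing F is {C,F}, of size 2.

2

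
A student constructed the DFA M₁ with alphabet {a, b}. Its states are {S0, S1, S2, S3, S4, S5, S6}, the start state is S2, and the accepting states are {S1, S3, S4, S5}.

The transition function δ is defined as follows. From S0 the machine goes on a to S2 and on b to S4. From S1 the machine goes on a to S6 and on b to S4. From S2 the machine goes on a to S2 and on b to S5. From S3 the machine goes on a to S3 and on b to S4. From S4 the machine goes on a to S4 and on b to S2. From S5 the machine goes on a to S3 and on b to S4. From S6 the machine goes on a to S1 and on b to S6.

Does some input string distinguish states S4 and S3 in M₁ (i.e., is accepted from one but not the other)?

Yes

States {S0,S1,S6} cannot be reached from the start state, so discard them.
Start with accepting vs non-accepting: {S3,S4,S5} | {S2}.
Split {S3,S4,S5} by δ(·,b) → {S3,S5} and {S4}.
Stable partition: {S3,S5} | {S2} | {S4} — 3 equivalence classes.
S4 and S3 end up in different blocks, so they are distinguishable. For instance, the string 'b' is accepted from only S3.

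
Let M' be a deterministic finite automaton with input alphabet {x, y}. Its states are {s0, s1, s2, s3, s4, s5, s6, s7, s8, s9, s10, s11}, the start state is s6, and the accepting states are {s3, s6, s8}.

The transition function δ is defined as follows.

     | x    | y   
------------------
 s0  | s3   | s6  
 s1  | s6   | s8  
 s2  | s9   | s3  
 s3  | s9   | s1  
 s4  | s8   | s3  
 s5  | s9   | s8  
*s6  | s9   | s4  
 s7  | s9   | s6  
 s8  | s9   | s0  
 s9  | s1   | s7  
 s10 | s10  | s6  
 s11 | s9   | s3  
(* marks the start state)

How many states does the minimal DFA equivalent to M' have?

States {s2,s5,s10,s11} cannot be reached from the start state, so discard them.
Initial partition by acceptance: {s3,s6,s8} | {s0,s1,s4,s7,s9}.
Split {s0,s1,s4,s7,s9} by δ(·,x) → {s0,s1,s4} and {s7,s9}.
On input x, block {s7,s9} splits into {s7} and {s9}.
The partition is now stable with 4 blocks: {s3,s6,s8} | {s0,s1,s4} | {s7} | {s9}.

4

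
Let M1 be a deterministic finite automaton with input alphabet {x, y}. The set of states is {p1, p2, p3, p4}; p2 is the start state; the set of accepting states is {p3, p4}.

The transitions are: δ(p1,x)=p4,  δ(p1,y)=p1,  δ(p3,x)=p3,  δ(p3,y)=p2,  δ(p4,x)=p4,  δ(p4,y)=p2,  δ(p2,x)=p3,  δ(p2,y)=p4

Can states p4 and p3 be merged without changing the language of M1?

Yes

First remove the unreachable states {p1}; 3 states remain.
Initial partition by acceptance: {p3,p4} | {p2}.
Stable partition: {p3,p4} | {p2} — 2 equivalence classes.
p4 and p3 lie in the same block of the stable partition, so they are equivalent — no string distinguishes them.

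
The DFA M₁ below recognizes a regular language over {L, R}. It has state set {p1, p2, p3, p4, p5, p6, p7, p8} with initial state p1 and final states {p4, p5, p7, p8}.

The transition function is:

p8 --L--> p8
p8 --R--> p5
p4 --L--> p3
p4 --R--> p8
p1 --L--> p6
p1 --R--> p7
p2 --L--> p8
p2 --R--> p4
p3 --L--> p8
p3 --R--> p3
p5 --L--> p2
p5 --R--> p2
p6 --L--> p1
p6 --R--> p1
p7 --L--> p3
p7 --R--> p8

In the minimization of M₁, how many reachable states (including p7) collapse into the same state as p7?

2

Every state is reachable, so we keep all 8.
Initial partition by acceptance: {p4,p5,p7,p8} | {p1,p2,p3,p6}.
On input L, block {p4,p5,p7,p8} splits into {p4,p5,p7} and {p8}.
Split {p4,p5,p7} by δ(·,R) → {p4,p7} and {p5}.
Refine {p1,p2,p3,p6} on symbol L: members go to different blocks, giving {p1,p6} and {p2,p3}.
Refine {p1,p6} on symbol R: members go to different blocks, giving {p1} and {p6}.
On input R, block {p2,p3} splits into {p2} and {p3}.
No further refinement is possible. Final partition (7 blocks): {p4,p7} | {p1} | {p8} | {p5} | {p2} | {p6} | {p3}.
State p7 belongs to the block {p4,p7}, which has 2 states.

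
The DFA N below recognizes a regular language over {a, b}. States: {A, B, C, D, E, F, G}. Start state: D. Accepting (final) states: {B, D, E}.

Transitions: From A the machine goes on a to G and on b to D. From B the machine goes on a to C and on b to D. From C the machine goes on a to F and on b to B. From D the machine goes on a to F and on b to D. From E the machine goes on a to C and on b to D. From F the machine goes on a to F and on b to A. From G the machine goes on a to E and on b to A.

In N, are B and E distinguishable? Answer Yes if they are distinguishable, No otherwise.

No

P0 = {B,D,E} | {A,C,F,G}.
On input a, block {A,C,F,G} splits into {A,C,F} and {G}.
Refine {A,C,F} on symbol a: members go to different blocks, giving {C,F} and {A}.
Split {C,F} by δ(·,b) → {C} and {F}.
Refine {B,D,E} on symbol a: members go to different blocks, giving {B,E} and {D}.
Stable partition: {B,E} | {C} | {G} | {A} | {F} | {D} — 6 equivalence classes.
B and E lie in the same block of the stable partition, so they are equivalent — no string distinguishes them.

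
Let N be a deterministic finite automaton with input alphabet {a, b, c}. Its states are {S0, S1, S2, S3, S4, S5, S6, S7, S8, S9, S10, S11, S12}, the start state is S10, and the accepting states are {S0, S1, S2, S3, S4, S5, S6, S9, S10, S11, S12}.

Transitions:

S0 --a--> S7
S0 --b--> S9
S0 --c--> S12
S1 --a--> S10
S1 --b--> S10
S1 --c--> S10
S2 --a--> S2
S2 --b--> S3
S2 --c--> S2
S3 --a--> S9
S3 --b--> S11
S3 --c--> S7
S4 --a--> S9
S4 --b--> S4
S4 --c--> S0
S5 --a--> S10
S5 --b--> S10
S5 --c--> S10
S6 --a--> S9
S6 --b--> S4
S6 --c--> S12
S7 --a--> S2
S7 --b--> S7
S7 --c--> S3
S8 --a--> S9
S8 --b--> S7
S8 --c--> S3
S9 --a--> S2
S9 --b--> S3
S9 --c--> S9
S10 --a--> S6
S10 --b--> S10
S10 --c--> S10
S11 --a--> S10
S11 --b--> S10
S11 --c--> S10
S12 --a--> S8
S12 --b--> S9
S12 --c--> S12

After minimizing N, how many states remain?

7

Reachable states from the start: {S0,S2,S3,S4,S6,S7,S8,S9,S10,S11,S12}. Unreachable: {S1,S5} — drop them.
Start with accepting vs non-accepting: {S0,S2,S3,S4,S6,S9,S10,S11,S12} | {S7,S8}.
On input a, block {S0,S2,S3,S4,S6,S9,S10,S11,S12} splits into {S2,S3,S4,S6,S9,S10,S11} and {S0,S12}.
On input c, block {S2,S3,S4,S6,S9,S10,S11} splits into {S2,S9,S10,S11} and {S4,S6} and {S3}.
Split {S2,S9,S10,S11} by δ(·,a) → {S2,S9,S11} and {S10}.
Refine {S2,S9,S11} on symbol a: members go to different blocks, giving {S2,S9} and {S11}.
The partition is now stable with 7 blocks: {S2,S9} | {S7,S8} | {S0,S12} | {S4,S6} | {S3} | {S10} | {S11}.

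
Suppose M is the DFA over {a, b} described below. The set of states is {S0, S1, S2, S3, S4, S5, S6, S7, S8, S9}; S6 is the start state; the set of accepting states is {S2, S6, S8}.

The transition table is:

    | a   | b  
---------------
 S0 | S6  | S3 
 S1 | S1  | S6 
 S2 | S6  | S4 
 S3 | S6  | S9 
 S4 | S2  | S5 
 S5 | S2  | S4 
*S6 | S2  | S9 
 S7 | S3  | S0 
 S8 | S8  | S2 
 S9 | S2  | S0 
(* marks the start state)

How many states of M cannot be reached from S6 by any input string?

Starting at S6 and following transitions, the reachable set is {S0, S2, S3, S4, S5, S6, S9}. That leaves S1, S7, S8 unreachable — 3 in total.

3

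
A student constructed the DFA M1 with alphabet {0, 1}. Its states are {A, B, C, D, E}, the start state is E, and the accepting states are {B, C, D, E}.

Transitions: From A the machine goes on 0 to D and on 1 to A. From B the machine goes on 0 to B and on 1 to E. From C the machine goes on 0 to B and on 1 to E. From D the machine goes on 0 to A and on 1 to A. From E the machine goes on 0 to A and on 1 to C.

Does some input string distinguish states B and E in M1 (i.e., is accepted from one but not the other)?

Yes

Start with accepting vs non-accepting: {B,C,D,E} | {A}.
On input 0, block {B,C,D,E} splits into {B,C} and {D,E}.
Split {D,E} by δ(·,1) → {D} and {E}.
The partition is now stable with 4 blocks: {B,C} | {A} | {D} | {E}.
B and E end up in different blocks, so they are distinguishable. For instance, the string '0' is accepted from only B.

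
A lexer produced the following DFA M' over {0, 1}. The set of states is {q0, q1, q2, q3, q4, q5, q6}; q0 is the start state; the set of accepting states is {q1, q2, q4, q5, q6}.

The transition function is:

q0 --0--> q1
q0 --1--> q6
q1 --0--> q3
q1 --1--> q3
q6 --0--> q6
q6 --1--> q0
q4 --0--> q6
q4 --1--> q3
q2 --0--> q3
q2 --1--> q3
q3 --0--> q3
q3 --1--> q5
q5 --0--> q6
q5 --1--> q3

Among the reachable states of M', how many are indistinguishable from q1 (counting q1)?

Reachable states from the start: {q0,q1,q3,q5,q6}. Unreachable: {q2,q4} — drop them.
Start with accepting vs non-accepting: {q1,q5,q6} | {q0,q3}.
Refine {q1,q5,q6} on symbol 0: members go to different blocks, giving {q5,q6} and {q1}.
Refine {q0,q3} on symbol 0: members go to different blocks, giving {q0} and {q3}.
Refine {q5,q6} on symbol 1: members go to different blocks, giving {q5} and {q6}.
Stable partition: {q5} | {q0} | {q1} | {q3} | {q6} — 5 equivalence classes.
The equivalence class containing q1 is {q1}, of size 1.

1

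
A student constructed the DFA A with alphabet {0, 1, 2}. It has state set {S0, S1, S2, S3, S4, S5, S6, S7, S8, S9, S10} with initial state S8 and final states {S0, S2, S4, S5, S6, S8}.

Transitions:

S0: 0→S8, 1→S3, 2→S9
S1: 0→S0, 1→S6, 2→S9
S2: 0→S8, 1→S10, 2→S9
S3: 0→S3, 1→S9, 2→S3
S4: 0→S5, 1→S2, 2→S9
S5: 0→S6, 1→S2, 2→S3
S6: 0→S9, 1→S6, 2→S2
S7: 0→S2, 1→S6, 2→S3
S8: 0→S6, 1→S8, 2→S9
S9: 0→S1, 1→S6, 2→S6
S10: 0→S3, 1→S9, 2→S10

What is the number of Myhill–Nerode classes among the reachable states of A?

Reachable states from the start: {S0,S1,S2,S3,S6,S8,S9,S10}. Unreachable: {S4,S5,S7} — drop them.
P0 = {S0,S2,S6,S8} | {S1,S3,S9,S10}.
Refine {S0,S2,S6,S8} on symbol 0: members go to different blocks, giving {S0,S2,S8} and {S6}.
On input 0, block {S0,S2,S8} splits into {S0,S2} and {S8}.
Refine {S1,S3,S9,S10} on symbol 0: members go to different blocks, giving {S3,S9,S10} and {S1}.
Refine {S3,S9,S10} on symbol 0: members go to different blocks, giving {S3,S10} and {S9}.
No further refinement is possible. Final partition (6 blocks): {S0,S2} | {S3,S10} | {S6} | {S8} | {S1} | {S9}.

6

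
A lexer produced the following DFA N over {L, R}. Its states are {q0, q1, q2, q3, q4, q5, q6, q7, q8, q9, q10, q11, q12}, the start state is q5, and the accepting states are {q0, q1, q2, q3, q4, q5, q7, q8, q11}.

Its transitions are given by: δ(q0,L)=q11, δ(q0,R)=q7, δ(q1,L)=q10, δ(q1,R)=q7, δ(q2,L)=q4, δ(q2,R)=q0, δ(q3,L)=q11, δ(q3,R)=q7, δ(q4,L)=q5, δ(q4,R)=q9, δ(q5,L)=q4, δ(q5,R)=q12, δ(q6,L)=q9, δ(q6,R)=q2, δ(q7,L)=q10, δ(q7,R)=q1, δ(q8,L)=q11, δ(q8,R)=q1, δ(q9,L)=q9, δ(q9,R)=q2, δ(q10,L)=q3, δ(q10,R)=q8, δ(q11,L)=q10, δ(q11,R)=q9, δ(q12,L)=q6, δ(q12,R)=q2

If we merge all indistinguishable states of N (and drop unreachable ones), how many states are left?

7

Every state is reachable, so we keep all 13.
Initial partition by acceptance: {q0,q1,q2,q3,q4,q5,q7,q8,q11} | {q6,q9,q10,q12}.
Split {q0,q1,q2,q3,q4,q5,q7,q8,q11} by δ(·,L) → {q0,q2,q3,q4,q5,q8} and {q1,q7,q11}.
Refine {q0,q2,q3,q4,q5,q8} on symbol L: members go to different blocks, giving {q0,q3,q8} and {q2,q4,q5}.
On input L, block {q6,q9,q10,q12} splits into {q6,q9,q12} and {q10}.
Split {q1,q7,q11} by δ(·,R) → {q1,q7} and {q11}.
Split {q2,q4,q5} by δ(·,R) → {q4,q5} and {q2}.
The partition is now stable with 7 blocks: {q0,q3,q8} | {q6,q9,q12} | {q1,q7} | {q4,q5} | {q10} | {q11} | {q2}.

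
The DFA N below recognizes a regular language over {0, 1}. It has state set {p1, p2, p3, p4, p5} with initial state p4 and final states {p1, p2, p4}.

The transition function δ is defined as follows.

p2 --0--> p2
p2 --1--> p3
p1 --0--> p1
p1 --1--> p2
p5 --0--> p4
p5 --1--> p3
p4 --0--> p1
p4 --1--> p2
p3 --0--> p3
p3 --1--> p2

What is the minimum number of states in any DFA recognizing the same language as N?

3

Reachable states from the start: {p1,p2,p3,p4}. Unreachable: {p5} — drop them.
Start with accepting vs non-accepting: {p1,p2,p4} | {p3}.
Refine {p1,p2,p4} on symbol 1: members go to different blocks, giving {p1,p4} and {p2}.
No further refinement is possible. Final partition (3 blocks): {p1,p4} | {p3} | {p2}.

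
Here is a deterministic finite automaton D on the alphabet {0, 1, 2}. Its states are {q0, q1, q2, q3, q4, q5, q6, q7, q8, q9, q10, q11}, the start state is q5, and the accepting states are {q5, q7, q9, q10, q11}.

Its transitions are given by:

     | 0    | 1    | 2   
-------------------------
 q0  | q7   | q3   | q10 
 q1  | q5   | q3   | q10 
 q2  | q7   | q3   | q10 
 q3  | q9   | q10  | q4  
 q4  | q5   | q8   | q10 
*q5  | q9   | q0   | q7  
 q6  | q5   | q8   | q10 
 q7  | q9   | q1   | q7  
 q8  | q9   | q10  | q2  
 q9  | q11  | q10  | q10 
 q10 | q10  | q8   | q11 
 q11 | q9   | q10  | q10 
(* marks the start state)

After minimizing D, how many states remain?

First remove the unreachable states {q6}; 11 states remain.
Initial partition by acceptance: {q5,q7,q9,q10,q11} | {q0,q1,q2,q3,q4,q8}.
Refine {q5,q7,q9,q10,q11} on symbol 1: members go to different blocks, giving {q5,q7,q10} and {q9,q11}.
Refine {q5,q7,q10} on symbol 0: members go to different blocks, giving {q5,q7} and {q10}.
Split {q0,q1,q2,q3,q4,q8} by δ(·,0) → {q0,q1,q2,q4} and {q3,q8}.
The partition is now stable with 5 blocks: {q5,q7} | {q0,q1,q2,q4} | {q9,q11} | {q10} | {q3,q8}.

5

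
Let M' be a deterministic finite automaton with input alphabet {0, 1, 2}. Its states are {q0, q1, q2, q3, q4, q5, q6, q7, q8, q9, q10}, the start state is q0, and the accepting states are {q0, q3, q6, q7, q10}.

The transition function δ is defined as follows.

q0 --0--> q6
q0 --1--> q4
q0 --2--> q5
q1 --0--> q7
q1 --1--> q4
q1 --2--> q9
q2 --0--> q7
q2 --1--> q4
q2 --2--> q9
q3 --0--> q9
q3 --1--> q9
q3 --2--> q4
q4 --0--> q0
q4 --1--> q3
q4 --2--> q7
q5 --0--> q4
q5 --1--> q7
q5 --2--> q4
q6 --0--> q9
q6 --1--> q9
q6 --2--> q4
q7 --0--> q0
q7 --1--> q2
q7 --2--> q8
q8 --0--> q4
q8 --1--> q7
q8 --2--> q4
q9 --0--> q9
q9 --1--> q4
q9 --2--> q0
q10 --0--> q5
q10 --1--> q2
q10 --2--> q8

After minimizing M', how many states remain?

States {q1,q10} cannot be reached from the start state, so discard them.
Start with accepting vs non-accepting: {q0,q3,q6,q7} | {q2,q4,q5,q8,q9}.
Split {q0,q3,q6,q7} by δ(·,0) → {q0,q7} and {q3,q6}.
On input 0, block {q0,q7} splits into {q0} and {q7}.
On input 0, block {q2,q4,q5,q8,q9} splits into {q5,q8,q9} and {q2} and {q4}.
Refine {q5,q8,q9} on symbol 0: members go to different blocks, giving {q5,q8} and {q9}.
Stable partition: {q0} | {q5,q8} | {q3,q6} | {q7} | {q2} | {q4} | {q9} — 7 equivalence classes.

7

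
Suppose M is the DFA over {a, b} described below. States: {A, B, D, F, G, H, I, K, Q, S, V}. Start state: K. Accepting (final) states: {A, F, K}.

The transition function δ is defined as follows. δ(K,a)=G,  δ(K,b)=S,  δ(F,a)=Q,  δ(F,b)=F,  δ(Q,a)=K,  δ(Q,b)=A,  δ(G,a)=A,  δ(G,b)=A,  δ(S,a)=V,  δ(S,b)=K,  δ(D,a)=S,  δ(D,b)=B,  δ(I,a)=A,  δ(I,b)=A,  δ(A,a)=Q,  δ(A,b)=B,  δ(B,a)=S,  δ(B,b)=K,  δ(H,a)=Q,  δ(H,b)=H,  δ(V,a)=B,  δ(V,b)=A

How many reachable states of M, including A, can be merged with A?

2

Reachable states from the start: {A,B,G,K,Q,S,V}. Unreachable: {D,F,H,I} — drop them.
P0 = {A,K} | {B,G,Q,S,V}.
Refine {B,G,Q,S,V} on symbol a: members go to different blocks, giving {B,S,V} and {G,Q}.
The partition is now stable with 3 blocks: {A,K} | {B,S,V} | {G,Q}.
The equivalence class containing A is {A,K}, of size 2.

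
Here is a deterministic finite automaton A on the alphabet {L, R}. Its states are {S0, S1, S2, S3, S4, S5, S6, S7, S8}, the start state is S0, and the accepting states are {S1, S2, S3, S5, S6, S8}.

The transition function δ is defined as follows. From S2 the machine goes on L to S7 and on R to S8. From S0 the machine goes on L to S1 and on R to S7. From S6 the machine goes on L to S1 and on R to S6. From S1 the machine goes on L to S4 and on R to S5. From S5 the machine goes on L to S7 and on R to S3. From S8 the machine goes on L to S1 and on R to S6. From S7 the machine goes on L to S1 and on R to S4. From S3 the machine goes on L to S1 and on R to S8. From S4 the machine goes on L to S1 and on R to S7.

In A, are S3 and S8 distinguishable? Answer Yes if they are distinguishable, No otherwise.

States {S2} cannot be reached from the start state, so discard them.
P0 = {S1,S3,S5,S6,S8} | {S0,S4,S7}.
Refine {S1,S3,S5,S6,S8} on symbol L: members go to different blocks, giving {S3,S6,S8} and {S1,S5}.
Refine {S1,S5} on symbol R: members go to different blocks, giving {S1} and {S5}.
No further refinement is possible. Final partition (4 blocks): {S3,S6,S8} | {S0,S4,S7} | {S1} | {S5}.
S3 and S8 lie in the same block of the stable partition, so they are equivalent — no string distinguishes them.

No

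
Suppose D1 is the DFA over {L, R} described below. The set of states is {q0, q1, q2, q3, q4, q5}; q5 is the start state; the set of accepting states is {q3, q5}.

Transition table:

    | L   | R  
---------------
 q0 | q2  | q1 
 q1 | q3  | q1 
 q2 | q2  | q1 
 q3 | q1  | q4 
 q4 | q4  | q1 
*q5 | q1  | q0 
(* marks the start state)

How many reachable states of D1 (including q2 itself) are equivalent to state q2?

All states are reachable from the start state.
P0 = {q3,q5} | {q0,q1,q2,q4}.
On input L, block {q0,q1,q2,q4} splits into {q0,q2,q4} and {q1}.
The partition is now stable with 3 blocks: {q3,q5} | {q0,q2,q4} | {q1}.
State q2 belongs to the block {q0,q2,q4}, which has 3 states.

3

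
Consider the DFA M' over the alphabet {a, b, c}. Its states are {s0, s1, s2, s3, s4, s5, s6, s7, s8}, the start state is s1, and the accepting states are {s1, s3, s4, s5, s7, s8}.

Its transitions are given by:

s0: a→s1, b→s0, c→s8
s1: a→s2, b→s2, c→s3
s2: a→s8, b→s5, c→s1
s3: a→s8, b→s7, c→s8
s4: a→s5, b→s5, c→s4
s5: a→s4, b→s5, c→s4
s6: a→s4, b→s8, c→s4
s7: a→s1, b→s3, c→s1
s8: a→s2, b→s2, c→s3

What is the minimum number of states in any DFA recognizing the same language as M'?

4

First remove the unreachable states {s0,s6}; 7 states remain.
Initial partition by acceptance: {s1,s3,s4,s5,s7,s8} | {s2}.
Split {s1,s3,s4,s5,s7,s8} by δ(·,a) → {s3,s4,s5,s7} and {s1,s8}.
Split {s3,s4,s5,s7} by δ(·,a) → {s3,s7} and {s4,s5}.
No further refinement is possible. Final partition (4 blocks): {s3,s7} | {s2} | {s1,s8} | {s4,s5}.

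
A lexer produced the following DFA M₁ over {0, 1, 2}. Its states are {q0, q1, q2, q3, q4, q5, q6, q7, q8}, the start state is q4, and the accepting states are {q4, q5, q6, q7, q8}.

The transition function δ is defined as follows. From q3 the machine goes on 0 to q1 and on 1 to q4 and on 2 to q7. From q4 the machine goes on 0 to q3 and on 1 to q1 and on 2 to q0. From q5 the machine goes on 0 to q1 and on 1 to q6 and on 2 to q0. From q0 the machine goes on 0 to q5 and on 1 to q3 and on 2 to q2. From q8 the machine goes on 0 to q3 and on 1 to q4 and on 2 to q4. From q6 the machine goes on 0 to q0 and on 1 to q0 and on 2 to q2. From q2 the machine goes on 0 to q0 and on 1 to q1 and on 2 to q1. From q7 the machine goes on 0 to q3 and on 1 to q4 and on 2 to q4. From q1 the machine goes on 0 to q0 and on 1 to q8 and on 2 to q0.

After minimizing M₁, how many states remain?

8

Initial partition by acceptance: {q4,q5,q6,q7,q8} | {q0,q1,q2,q3}.
On input 1, block {q4,q5,q6,q7,q8} splits into {q5,q7,q8} and {q4,q6}.
On input 2, block {q5,q7,q8} splits into {q7,q8} and {q5}.
Refine {q0,q1,q2,q3} on symbol 0: members go to different blocks, giving {q1,q2,q3} and {q0}.
On input 0, block {q1,q2,q3} splits into {q1,q2} and {q3}.
Split {q1,q2} by δ(·,1) → {q1} and {q2}.
On input 0, block {q4,q6} splits into {q4} and {q6}.
No further refinement is possible. Final partition (8 blocks): {q7,q8} | {q1} | {q4} | {q5} | {q0} | {q3} | {q2} | {q6}.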